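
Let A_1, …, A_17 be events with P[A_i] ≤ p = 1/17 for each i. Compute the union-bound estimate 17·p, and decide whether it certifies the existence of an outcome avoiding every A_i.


Union bound: P[∪_{i=1}^{17} A_i] ≤ Σ_i P[A_i] ≤ 17·p = 17·(1/17) = 1.
Numerically: 1 ≈ 1.000.
Is 1 < 1? NO.
Since the bound 1 is ≥ 1, the union bound is uninformative here; it does NOT by itself certify existence.

17·p = 1 ≈ 1.000; existence NOT certified by the union bound.


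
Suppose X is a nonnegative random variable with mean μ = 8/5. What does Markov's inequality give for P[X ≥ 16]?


μ = E[X] = 8/5, a = 16.
Markov: P[X ≥ 16] ≤ μ/a = (8/5)/16 = 1/10.
Numerically: ≈ 0.100000.
(Since a = 16 > μ = 1.600000, the bound 1/10 is < 1 and informative.)

P[X ≥ 16] ≤ 1/10 ≈ 0.100000.


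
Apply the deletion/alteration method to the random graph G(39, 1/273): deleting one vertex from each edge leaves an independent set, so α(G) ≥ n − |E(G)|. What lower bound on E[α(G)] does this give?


E[|E(G)|] = C(39, 2)·p = 741 · (1/273) = 19/7.
E[α(G)] ≥ n − E[|E(G)|] = 39 − 19/7 = 254/7.
Numerically: ≈ 36.285714.
(This is only a lower bound; the true E[α(G)] may be larger.)

E[α(G)] ≥ 254/7 ≈ 36.285714.


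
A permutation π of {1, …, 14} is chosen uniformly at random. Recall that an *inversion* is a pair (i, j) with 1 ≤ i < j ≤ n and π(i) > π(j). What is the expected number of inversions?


Write X = Σ X_I over the C(14, 2) = 91 pairs i < j, with X_I the indicator of one inversion.
There are 91 indicators.
For each fixed pair i < j, the values π(i) and π(j) are two distinct elements of {1, …, 14} in uniformly random order; by symmetry P[π(i) > π(j)] = 1/2.
By linearity: E[X] = 91 · (1/2) = C(14, 2) · (1/2) = 91/2 = 91/2 ≈ 45.500000.

E[X] = 91/2 = 45.500000.


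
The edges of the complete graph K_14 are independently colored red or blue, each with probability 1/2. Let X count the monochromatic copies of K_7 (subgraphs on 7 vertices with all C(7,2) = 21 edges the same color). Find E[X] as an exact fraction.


Let X = Σ_S X_S over the C(14, 7) = 3432 subsets S of size 7, where X_S = 1 if the K_7 on S is monochromatic.
For a fixed S, the K_7 on S has C(7, 2) = 21 edges. P[all 21 edges red] = (1/2)^21, and likewise for blue, so P[monochromatic] = 2·(1/2)^21 = 2^{1 − 21} = 1/1048576.
Summing: E[X] = C(14, 7) · 2^{1 − 21} = 3432 · 1/1048576 = 429/131072.
Numerically: E[X] ≈ 0.003273.

E[X] = C(14,7)·2^(1−C(7,2)) = 429/131072 ≈ 0.003273.


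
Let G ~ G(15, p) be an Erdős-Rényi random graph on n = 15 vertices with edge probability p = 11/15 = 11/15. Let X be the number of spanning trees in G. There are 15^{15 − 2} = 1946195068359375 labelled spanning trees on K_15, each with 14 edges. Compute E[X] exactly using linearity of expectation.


K_15 has 15^{15 − 2} = 1946195068359375 labelled spanning trees.
For each such spanning tree H, let X_H = 1 if all 14 edges of H are present in G. Then P[X_H = 1] = p^{14} = (11/15)^{14} = 379749833583241/29192926025390625.
By linearity: E[X] = Σ_H E[X_H] = 1946195068359375 · p^{14} = 1946195068359375 · 379749833583241/29192926025390625 = 379749833583241/15.
Numerically: E[X] ≈ 2.5317e+13.

E[X] = 1946195068359375 · (11/15)^{14} = 379749833583241/15 ≈ 2.5317e+13.


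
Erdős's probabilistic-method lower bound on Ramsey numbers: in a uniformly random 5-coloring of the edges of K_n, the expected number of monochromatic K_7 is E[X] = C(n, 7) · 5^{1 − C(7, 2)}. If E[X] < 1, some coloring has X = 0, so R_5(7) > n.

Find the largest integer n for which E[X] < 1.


We need C(n, 7) · 5^{1 − 21} < 1, i.e. C(n, 7) < 5^{21 − 1} = 95367431640625.
Check values of n near the boundary:
  n = 333: C(333, 7) = 84549532139028; 84549532139028 < 95367431640625? YES
  n = 334: C(334, 7) = 86359460961576; 86359460961576 < 95367431640625? YES
  n = 335: C(335, 7) = 88202498238195; 88202498238195 < 95367431640625? YES
  n = 336: C(336, 7) = 90079147136880; 90079147136880 < 95367431640625? YES
  n = 337: C(337, 7) = 91989916924632; 91989916924632 < 95367431640625? YES
  n = 338: C(338, 7) = 93935323022736; 93935323022736 < 95367431640625? YES
  n = 339: C(339, 7) = 95915887062372; 95915887062372 < 95367431640625? NO
The largest n with C(n, 7) < 95367431640625 is n = 338 (where E[X] = 93935323022736/95367431640625 ≈ 0.9850). Hence R_5(7) > 338, i.e. R_5(7) ≥ 339.

Largest n = 338; hence R_5(7) > 338.


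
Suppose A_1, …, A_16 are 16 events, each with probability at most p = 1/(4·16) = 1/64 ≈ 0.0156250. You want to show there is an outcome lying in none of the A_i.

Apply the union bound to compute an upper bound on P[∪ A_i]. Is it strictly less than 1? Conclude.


Union bound: P[∪_{i=1}^{16} A_i] ≤ Σ_i P[A_i] ≤ 16·p = 16·(1/64) = 1/4.
Numerically: 1/4 ≈ 0.2500000.
Is 1/4 < 1? YES.
Since P[∪ A_i] ≤ 1/4 < 1, the complement has P[∩ A_i^c] ≥ 1 − 1/4 = 3/4 > 0, so some outcome avoids every A_i.

16·p = 1/4 ≈ 0.2500000; existence CERTIFIED by the union bound.


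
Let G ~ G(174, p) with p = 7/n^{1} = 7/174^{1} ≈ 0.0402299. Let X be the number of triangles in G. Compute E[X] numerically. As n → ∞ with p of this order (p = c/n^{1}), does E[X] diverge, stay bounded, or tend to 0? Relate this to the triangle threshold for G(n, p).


Number of potential triangles: C(174, 3) = 862924.
Each occurs with probability p³ ≈ (0.0402299)³ ≈ 6.51098021e-05.
By linearity: E[X] = C(174, 3)·p³ ≈ 862924 · 6.51098021e-05 ≈ 56.184811.
Here α = 1, so p = 7/n is exactly at the triangle threshold p ~ 1/n. Asymptotically E[X] → c³/6 = 7³/6 = 343/6 ≈ 57.166667, a bounded constant. In this regime the triangle count is asymptotically Poisson(c³/6).

E[X] ≈ 56.184811; in regime p = Θ(1/n^{1}) E[X] stays bounded (at the triangle threshold p ~ 1/n).


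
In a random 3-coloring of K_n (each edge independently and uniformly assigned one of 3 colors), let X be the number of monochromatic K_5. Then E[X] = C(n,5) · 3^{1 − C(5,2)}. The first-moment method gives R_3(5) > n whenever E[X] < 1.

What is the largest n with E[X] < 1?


We need C(n, 5) · 3^{1 − 10} < 1, i.e. C(n, 5) < 3^{10 − 1} = 19683.
Check values of n near the boundary:
  n = 14: C(14, 5) = 2002; 2002 < 19683? YES
  n = 15: C(15, 5) = 3003; 3003 < 19683? YES
  n = 16: C(16, 5) = 4368; 4368 < 19683? YES
  n = 17: C(17, 5) = 6188; 6188 < 19683? YES
  n = 18: C(18, 5) = 8568; 8568 < 19683? YES
  n = 19: C(19, 5) = 11628; 11628 < 19683? YES
  n = 20: C(20, 5) = 15504; 15504 < 19683? YES
  n = 21: C(21, 5) = 20349; 20349 < 19683? NO
The largest n with C(n, 5) < 19683 is n = 20 (where E[X] = 5168/6561 ≈ 0.788). Hence R_3(5) > 20, i.e. R_3(5) ≥ 21.

Largest n = 20; hence R_3(5) > 20.


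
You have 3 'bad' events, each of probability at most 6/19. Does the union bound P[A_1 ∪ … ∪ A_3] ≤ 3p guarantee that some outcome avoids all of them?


Union bound: P[∪_{i=1}^{3} A_i] ≤ Σ_i P[A_i] ≤ 3·p = 3·(6/19) = 18/19.
Numerically: 18/19 ≈ 0.9474.
Is 18/19 < 1? YES.
Since P[∪ A_i] ≤ 18/19 < 1, the complement has P[∩ A_i^c] ≥ 1 − 18/19 = 1/19 > 0, so some outcome avoids every A_i.

3·p = 18/19 ≈ 0.9474; existence CERTIFIED by the union bound.


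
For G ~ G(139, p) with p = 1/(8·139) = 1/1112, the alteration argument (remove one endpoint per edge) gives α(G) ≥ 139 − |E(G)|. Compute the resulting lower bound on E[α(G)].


E[|E(G)|] = C(139, 2)·p = 9591 · (1/1112) = 69/8.
E[α(G)] ≥ n − E[|E(G)|] = 139 − 69/8 = 1043/8.
Numerically: ≈ 130.3750.
(This is only a lower bound; the true E[α(G)] may be larger.)

E[α(G)] ≥ 1043/8 ≈ 130.3750.


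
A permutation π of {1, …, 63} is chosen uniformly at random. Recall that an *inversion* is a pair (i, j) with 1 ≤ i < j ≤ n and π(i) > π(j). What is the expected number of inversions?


Write X = Σ X_I over the C(63, 2) = 1953 pairs i < j, with X_I the indicator of one inversion.
There are 1953 indicators.
For each fixed pair i < j, the values π(i) and π(j) are two distinct elements of {1, …, 63} in uniformly random order; by symmetry P[π(i) > π(j)] = 1/2.
By linearity: E[X] = 1953 · (1/2) = C(63, 2) · (1/2) = 1953/2 = 1953/2 ≈ 976.50000.

E[X] = 1953/2 = 976.50000.


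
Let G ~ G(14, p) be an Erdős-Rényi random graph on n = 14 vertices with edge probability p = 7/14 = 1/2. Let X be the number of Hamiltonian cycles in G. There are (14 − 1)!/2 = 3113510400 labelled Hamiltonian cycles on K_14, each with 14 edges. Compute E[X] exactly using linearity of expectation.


K_14 has (14 − 1)!/2 = 3113510400 labelled Hamiltonian cycles.
For each such Hamiltonian cycle H, let X_H = 1 if all 14 edges of H are present in G. Then P[X_H = 1] = p^{14} = (1/2)^{14} = 1/16384.
By linearity: E[X] = Σ_H E[X_H] = 3113510400 · p^{14} = 3113510400 · 1/16384 = 6081075/32.
Numerically: E[X] ≈ 1.9003e+05.

E[X] = 3113510400 · (1/2)^{14} = 6081075/32 ≈ 1.9003e+05.


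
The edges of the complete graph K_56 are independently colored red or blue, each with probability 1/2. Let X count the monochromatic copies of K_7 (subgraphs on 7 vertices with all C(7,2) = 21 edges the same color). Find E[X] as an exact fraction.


Let X = Σ_S X_S over the C(56, 7) = 231917400 subsets S of size 7, where X_S = 1 if the K_7 on S is monochromatic.
For a fixed S, the K_7 on S has C(7, 2) = 21 edges. P[all 21 edges red] = (1/2)^21, and likewise for blue, so P[monochromatic] = 2·(1/2)^21 = 2^{1 − 21} = 1/1048576.
By linearity: E[X] = C(56, 7) · 2^{1 − 21} = 231917400 · 1/1048576 = 28989675/131072.
Numerically: E[X] ≈ 221.173668.

E[X] = C(56,7)·2^(1−C(7,2)) = 28989675/131072 ≈ 221.173668.


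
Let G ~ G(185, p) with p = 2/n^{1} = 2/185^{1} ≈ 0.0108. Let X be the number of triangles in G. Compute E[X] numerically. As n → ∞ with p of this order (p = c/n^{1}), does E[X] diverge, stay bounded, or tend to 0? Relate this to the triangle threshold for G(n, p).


Number of potential triangles: C(185, 3) = 1038220.
Each occurs with probability p³ ≈ (0.0108)³ ≈ 1.26350e-06.
By linearity: E[X] = C(185, 3)·p³ ≈ 1038220 · 1.26350e-06 ≈ 1.312.
Here α = 1, so p = 2/n is exactly at the triangle threshold p ~ 1/n. Asymptotically E[X] → c³/6 = 2³/6 = 4/3 ≈ 1.333, a bounded constant. In this regime the triangle count is asymptotically Poisson(c³/6).

E[X] ≈ 1.312; in regime p = Θ(1/n^{1}) E[X] stays bounded (at the triangle threshold p ~ 1/n).


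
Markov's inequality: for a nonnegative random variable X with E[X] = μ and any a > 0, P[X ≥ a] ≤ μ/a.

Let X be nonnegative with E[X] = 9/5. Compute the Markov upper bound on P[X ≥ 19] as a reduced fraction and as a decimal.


μ = E[X] = 9/5, a = 19.
Markov: P[X ≥ 19] ≤ μ/a = (9/5)/19 = 9/95.
Numerically: ≈ 0.09474.
(Since a = 19 > μ = 1.80000, the bound 9/95 is < 1 and informative.)

P[X ≥ 19] ≤ 9/95 ≈ 0.09474.


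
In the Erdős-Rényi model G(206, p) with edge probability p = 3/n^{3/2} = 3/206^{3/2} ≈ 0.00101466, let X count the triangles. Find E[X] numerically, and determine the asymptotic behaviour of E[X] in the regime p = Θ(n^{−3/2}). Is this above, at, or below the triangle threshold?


Number of potential triangles: C(206, 3) = 1435820.
Each occurs with probability p³ ≈ (0.00101466)³ ≈ 1.04462706e-09.
By linearity: E[X] = C(206, 3)·p³ ≈ 1435820 · 1.04462706e-09 ≈ 0.001500.
Since α = 3/2 > 1, p = c/n^{3/2} = o(1/n) is below the triangle threshold p ~ 1/n. Asymptotically E[X] ~ (c³/6)·n^{3(1−α)} = (3³/6)·n^{-1.5} → 0, so by Markov's inequality G has no triangles w.h.p.

E[X] ≈ 0.001500; in regime p = Θ(1/n^{3/2}) E[X] tends to 0 (below the triangle threshold p ~ 1/n).


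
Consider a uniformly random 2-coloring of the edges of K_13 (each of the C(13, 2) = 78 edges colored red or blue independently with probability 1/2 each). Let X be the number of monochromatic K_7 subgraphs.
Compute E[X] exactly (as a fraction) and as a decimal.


Let X = Σ_S X_S over the C(13, 7) = 1716 subsets S of size 7, where X_S = 1 if the K_7 on S is monochromatic.
For a fixed S, the K_7 on S has C(7, 2) = 21 edges. P[all 21 edges red] = (1/2)^21, and likewise for blue, so P[monochromatic] = 2·(1/2)^21 = 2^{1 − 21} = 1/1048576.
By linearity of expectation: E[X] = C(13, 7) · 2^{1 − 21} = 1716 · 1/1048576 = 429/262144.
Numerically: E[X] ≈ 0.00164.

E[X] = C(13,7)·2^(1−C(7,2)) = 429/262144 ≈ 0.00164.


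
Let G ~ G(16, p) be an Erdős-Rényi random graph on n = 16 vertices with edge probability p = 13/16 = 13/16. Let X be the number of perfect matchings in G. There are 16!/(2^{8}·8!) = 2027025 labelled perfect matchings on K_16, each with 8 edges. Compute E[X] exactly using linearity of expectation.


K_16 has 16!/(2^{8}·8!) = 2027025 labelled perfect matchings.
For each such perfect matching H, let X_H = 1 if all 8 edges of H are present in G. Then P[X_H = 1] = p^{8} = (13/16)^{8} = 815730721/4294967296.
Summing the indicators: E[X] = Σ_H E[X_H] = 2027025 · p^{8} = 2027025 · 815730721/4294967296 = 1653506564735025/4294967296.
Numerically: E[X] ≈ 3.85e+05.

E[X] = 2027025 · (13/16)^{8} = 1653506564735025/4294967296 ≈ 3.85e+05.


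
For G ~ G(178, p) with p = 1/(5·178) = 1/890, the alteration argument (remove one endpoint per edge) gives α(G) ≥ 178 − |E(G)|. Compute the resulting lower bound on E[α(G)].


E[|E(G)|] = C(178, 2)·p = 15753 · (1/890) = 177/10.
E[α(G)] ≥ n − E[|E(G)|] = 178 − 177/10 = 1603/10.
Numerically: ≈ 160.3000.
(This is only a lower bound; the true E[α(G)] may be larger.)

E[α(G)] ≥ 1603/10 ≈ 160.3000.


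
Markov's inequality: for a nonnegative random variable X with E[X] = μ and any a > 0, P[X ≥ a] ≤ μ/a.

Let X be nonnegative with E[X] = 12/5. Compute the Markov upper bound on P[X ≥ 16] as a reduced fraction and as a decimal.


μ = E[X] = 12/5, a = 16.
Markov: P[X ≥ 16] ≤ μ/a = (12/5)/16 = 3/20.
Numerically: ≈ 0.15000.
(Since a = 16 > μ = 2.40000, the bound 3/20 is < 1 and informative.)

P[X ≥ 16] ≤ 3/20 ≈ 0.15000.


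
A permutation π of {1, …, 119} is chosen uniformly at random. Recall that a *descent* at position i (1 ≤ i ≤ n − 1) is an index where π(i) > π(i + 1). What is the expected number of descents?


Write X = Σ X_I over i = 1, …, 118, with X_I the indicator of one descent.
There are 118 indicators.
For each fixed i, the pair (π(i), π(i+1)) is a uniformly random ordered pair of distinct values from {1, …, 119}; by symmetry P[π(i) > π(i+1)] = 1/2.
By linearity: E[X] = 118 · (1/2) = (119 − 1) · (1/2) = 59 ≈ 59.000.

E[X] = 59 = 59.000.


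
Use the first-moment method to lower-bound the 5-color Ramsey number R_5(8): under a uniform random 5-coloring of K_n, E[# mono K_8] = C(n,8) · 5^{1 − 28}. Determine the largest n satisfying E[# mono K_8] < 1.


We need C(n, 8) · 5^{1 − 28} < 1, i.e. C(n, 8) < 5^{28 − 1} = 7450580596923828125.
Check values of n near the boundary:
  n = 857: C(857, 8) = 6983854138365964575; 6983854138365964575 < 7450580596923828125? YES
  n = 858: C(858, 8) = 7049584530256467771; 7049584530256467771 < 7450580596923828125? YES
  n = 859: C(859, 8) = 7115855595170747139; 7115855595170747139 < 7450580596923828125? YES
  n = 860: C(860, 8) = 7182671140665308145; 7182671140665308145 < 7450580596923828125? YES
  n = 861: C(861, 8) = 7250034996615275865; 7250034996615275865 < 7450580596923828125? YES
  n = 862: C(862, 8) = 7317951015318931845; 7317951015318931845 < 7450580596923828125? YES
  n = 863: C(863, 8) = 7386423071602617757; 7386423071602617757 < 7450580596923828125? YES
  n = 864: C(864, 8) = 7455455062926006708; 7455455062926006708 < 7450580596923828125? NO
  n = 865: C(865, 8) = 7525050909487743060; 7525050909487743060 < 7450580596923828125? NO
  n = 866: C(866, 8) = 7595214554331451620; 7595214554331451620 < 7450580596923828125? NO
The largest n with C(n, 8) < 7450580596923828125 is n = 863 (where E[X] = 7386423071602617757/7450580596923828125 ≈ 0.991389). Hence R_5(8) > 863, i.e. R_5(8) ≥ 864.

Largest n = 863; hence R_5(8) > 863.


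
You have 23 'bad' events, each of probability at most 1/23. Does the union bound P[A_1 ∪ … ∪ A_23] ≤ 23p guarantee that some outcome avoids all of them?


Union bound: P[∪_{i=1}^{23} A_i] ≤ Σ_i P[A_i] ≤ 23·p = 23·(1/23) = 1.
Numerically: 1 ≈ 1.0000.
Is 1 < 1? NO.
Since the bound 1 is ≥ 1, the union bound is uninformative here; it does NOT by itself certify existence.

23·p = 1 ≈ 1.0000; existence NOT certified by the union bound.


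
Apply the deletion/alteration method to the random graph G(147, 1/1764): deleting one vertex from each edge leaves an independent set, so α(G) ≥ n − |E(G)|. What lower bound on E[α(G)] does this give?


E[|E(G)|] = C(147, 2)·p = 10731 · (1/1764) = 73/12.
E[α(G)] ≥ n − E[|E(G)|] = 147 − 73/12 = 1691/12.
Numerically: ≈ 140.91667.
(This is only a lower bound; the true E[α(G)] may be larger.)

E[α(G)] ≥ 1691/12 ≈ 140.91667.


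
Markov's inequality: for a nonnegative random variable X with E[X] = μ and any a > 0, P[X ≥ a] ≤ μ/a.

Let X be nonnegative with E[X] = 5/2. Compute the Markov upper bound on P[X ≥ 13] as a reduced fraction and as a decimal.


μ = E[X] = 5/2, a = 13.
Markov: P[X ≥ 13] ≤ μ/a = (5/2)/13 = 5/26.
Numerically: ≈ 0.1923.
(Since a = 13 > μ = 2.5000, the bound 5/26 is < 1 and informative.)

P[X ≥ 13] ≤ 5/26 ≈ 0.1923.


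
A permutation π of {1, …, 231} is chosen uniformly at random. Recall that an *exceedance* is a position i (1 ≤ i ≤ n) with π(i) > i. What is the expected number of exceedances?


Write X = Σ_{i=1}^{231} X_i, where X_i = 1_{π(i) > i}.
For each fixed i, π(i) is uniform over {1, …, 231} (marginal of a uniform permutation), so P[π(i) > i] = (n − i)/n. Summing: Σ_{i=1}^{231} (n − i)/n = (0 + 1 + … + 230)/231 = 231(231 − 1)/(2·231) = (231 − 1)/2.
Hence E[X] = Σ_{i=1}^{231} (231 − i)/231 = 115 ≈ 115.0000.

E[X] = 115 = 115.0000.


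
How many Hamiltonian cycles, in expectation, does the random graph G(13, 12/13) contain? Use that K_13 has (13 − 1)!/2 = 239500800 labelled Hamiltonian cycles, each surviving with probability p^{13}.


K_13 has (13 − 1)!/2 = 239500800 labelled Hamiltonian cycles.
For each such Hamiltonian cycle H, let X_H = 1 if all 13 edges of H are present in G. Then P[X_H = 1] = p^{13} = (12/13)^{13} = 106993205379072/302875106592253.
By linearity of expectation: E[X] = Σ_H E[X_H] = 239500800 · p^{13} = 239500800 · 106993205379072/302875106592253 = 25624958282852047257600/302875106592253.
Numerically: E[X] ≈ 8.4606e+07.

E[X] = 239500800 · (12/13)^{13} = 25624958282852047257600/302875106592253 ≈ 8.4606e+07.


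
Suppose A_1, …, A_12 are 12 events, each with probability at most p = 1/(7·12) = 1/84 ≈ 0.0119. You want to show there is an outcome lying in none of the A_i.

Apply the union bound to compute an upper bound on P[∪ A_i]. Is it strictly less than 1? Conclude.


Union bound: P[∪_{i=1}^{12} A_i] ≤ Σ_i P[A_i] ≤ 12·p = 12·(1/84) = 1/7.
Numerically: 1/7 ≈ 0.1429.
Is 1/7 < 1? YES.
Since P[∪ A_i] ≤ 1/7 < 1, the complement has P[∩ A_i^c] ≥ 1 − 1/7 = 6/7 > 0, so some outcome avoids every A_i.

12·p = 1/7 ≈ 0.1429; existence CERTIFIED by the union bound.


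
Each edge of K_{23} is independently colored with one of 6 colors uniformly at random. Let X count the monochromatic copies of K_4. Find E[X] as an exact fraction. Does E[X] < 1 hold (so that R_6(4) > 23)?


E[X] = C(23, 4) · 6^{1 − 6} = 8855 · 6^{−5} = 8855/7776.
As a reduced fraction: E[X] = 8855/7776 ≈ 1.139.
Is E[X] < 1? NO.
Since E[X] ≥ 1, the first-moment bound is inconclusive at n = 23; it does NOT by itself certify R_6(4) > 23.

E[X] = 8855/7776 ≈ 1.139; E[X] ≥ 1; first-moment method inconclusive here.


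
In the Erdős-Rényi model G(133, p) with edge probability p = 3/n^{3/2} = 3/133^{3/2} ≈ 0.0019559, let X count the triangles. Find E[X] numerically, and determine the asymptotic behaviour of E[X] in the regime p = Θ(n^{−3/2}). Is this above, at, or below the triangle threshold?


Number of potential triangles: C(133, 3) = 383306.
Each occurs with probability p³ ≈ (0.0019559)³ ≈ 7.4822356e-09.
By linearity: E[X] = C(133, 3)·p³ ≈ 383306 · 7.4822356e-09 ≈ 0.00287.
Since α = 3/2 > 1, p = c/n^{3/2} = o(1/n) is below the triangle threshold p ~ 1/n. Asymptotically E[X] ~ (c³/6)·n^{3(1−α)} = (3³/6)·n^{-1.5} → 0, so by Markov's inequality G has no triangles w.h.p.

E[X] ≈ 0.00287; in regime p = Θ(1/n^{3/2}) E[X] tends to 0 (below the triangle threshold p ~ 1/n).


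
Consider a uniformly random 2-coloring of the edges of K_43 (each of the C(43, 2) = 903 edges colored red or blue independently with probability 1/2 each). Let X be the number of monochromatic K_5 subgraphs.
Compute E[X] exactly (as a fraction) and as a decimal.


Let X = Σ_S X_S over the C(43, 5) = 962598 subsets S of size 5, where X_S = 1 if the K_5 on S is monochromatic.
For a fixed S, the K_5 on S has C(5, 2) = 10 edges. P[all 10 edges red] = (1/2)^10, and likewise for blue, so P[monochromatic] = 2·(1/2)^10 = 2^{1 − 10} = 1/512.
By linearity of expectation: E[X] = C(43, 5) · 2^{1 − 10} = 962598 · 1/512 = 481299/256.
Numerically: E[X] ≈ 1880.074219.

E[X] = C(43,5)·2^(1−C(5,2)) = 481299/256 ≈ 1880.074219.


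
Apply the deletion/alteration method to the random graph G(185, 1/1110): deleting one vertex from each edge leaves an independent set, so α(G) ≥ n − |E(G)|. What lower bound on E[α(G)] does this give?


E[|E(G)|] = C(185, 2)·p = 17020 · (1/1110) = 46/3.
E[α(G)] ≥ n − E[|E(G)|] = 185 − 46/3 = 509/3.
Numerically: ≈ 169.667.
(This is only a lower bound; the true E[α(G)] may be larger.)

E[α(G)] ≥ 509/3 ≈ 169.667.


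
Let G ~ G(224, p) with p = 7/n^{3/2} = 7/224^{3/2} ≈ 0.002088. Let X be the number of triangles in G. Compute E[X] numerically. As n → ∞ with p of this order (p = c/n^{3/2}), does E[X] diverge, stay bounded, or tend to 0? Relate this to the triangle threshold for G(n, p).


Number of potential triangles: C(224, 3) = 1848224.
Each occurs with probability p³ ≈ (0.002088)³ ≈ 9.102864e-09.
By linearity: E[X] = C(224, 3)·p³ ≈ 1848224 · 9.102864e-09 ≈ 0.0168.
Since α = 3/2 > 1, p = c/n^{3/2} = o(1/n) is below the triangle threshold p ~ 1/n. Asymptotically E[X] ~ (c³/6)·n^{3(1−α)} = (7³/6)·n^{-1.5} → 0, so by Markov's inequality G has no triangles w.h.p.

E[X] ≈ 0.0168; in regime p = Θ(1/n^{3/2}) E[X] tends to 0 (below the triangle threshold p ~ 1/n).


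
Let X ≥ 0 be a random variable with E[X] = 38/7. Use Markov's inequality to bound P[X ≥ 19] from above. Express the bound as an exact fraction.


μ = E[X] = 38/7, a = 19.
Markov: P[X ≥ 19] ≤ μ/a = (38/7)/19 = 2/7.
Numerically: ≈ 0.2857.
(Since a = 19 > μ = 5.4286, the bound 2/7 is < 1 and informative.)

P[X ≥ 19] ≤ 2/7 ≈ 0.2857.


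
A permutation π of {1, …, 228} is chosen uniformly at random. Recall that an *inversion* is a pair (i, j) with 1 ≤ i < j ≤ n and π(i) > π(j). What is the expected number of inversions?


Write X = Σ X_I over the C(228, 2) = 25878 pairs i < j, with X_I the indicator of one inversion.
There are 25878 indicators.
For each fixed pair i < j, the values π(i) and π(j) are two distinct elements of {1, …, 228} in uniformly random order; by symmetry P[π(i) > π(j)] = 1/2.
By linearity: E[X] = 25878 · (1/2) = C(228, 2) · (1/2) = 25878/2 = 12939 ≈ 12939.0000.

E[X] = 12939 = 12939.0000.


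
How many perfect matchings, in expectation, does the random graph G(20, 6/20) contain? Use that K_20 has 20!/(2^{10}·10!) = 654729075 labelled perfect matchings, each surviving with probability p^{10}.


K_20 has 20!/(2^{10}·10!) = 654729075 labelled perfect matchings.
For each such perfect matching H, let X_H = 1 if all 10 edges of H are present in G. Then P[X_H = 1] = p^{10} = (3/10)^{10} = 59049/10000000000.
Summing the indicators: E[X] = Σ_H E[X_H] = 654729075 · p^{10} = 654729075 · 59049/10000000000 = 1546443885987/400000000.
Numerically: E[X] ≈ 3866.1.

E[X] = 654729075 · (3/10)^{10} = 1546443885987/400000000 ≈ 3866.1.


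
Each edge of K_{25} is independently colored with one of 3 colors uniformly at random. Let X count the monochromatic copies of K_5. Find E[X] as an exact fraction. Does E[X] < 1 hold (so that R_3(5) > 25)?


E[X] = C(25, 5) · 3^{1 − 10} = 53130 · 3^{−9} = 53130/19683.
As a reduced fraction: E[X] = 17710/6561 ≈ 2.699.
Is E[X] < 1? NO.
Since E[X] ≥ 1, the first-moment bound is inconclusive at n = 25; it does NOT by itself certify R_3(5) > 25.

E[X] = 17710/6561 ≈ 2.699; E[X] ≥ 1; first-moment method inconclusive here.


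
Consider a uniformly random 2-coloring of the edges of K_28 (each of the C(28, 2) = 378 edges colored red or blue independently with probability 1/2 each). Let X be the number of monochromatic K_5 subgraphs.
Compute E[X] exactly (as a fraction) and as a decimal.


Let X = Σ_S X_S over the C(28, 5) = 98280 subsets S of size 5, where X_S = 1 if the K_5 on S is monochromatic.
For a fixed S, the K_5 on S has C(5, 2) = 10 edges. P[all 10 edges red] = (1/2)^10, and likewise for blue, so P[monochromatic] = 2·(1/2)^10 = 2^{1 − 10} = 1/512.
By linearity: E[X] = C(28, 5) · 2^{1 − 10} = 98280 · 1/512 = 12285/64.
Numerically: E[X] ≈ 191.95312.

E[X] = C(28,5)·2^(1−C(5,2)) = 12285/64 ≈ 191.95312.


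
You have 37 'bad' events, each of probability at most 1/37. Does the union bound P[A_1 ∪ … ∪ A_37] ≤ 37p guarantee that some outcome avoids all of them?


Union bound: P[∪_{i=1}^{37} A_i] ≤ Σ_i P[A_i] ≤ 37·p = 37·(1/37) = 1.
Numerically: 1 ≈ 1.000.
Is 1 < 1? NO.
Since the bound 1 is ≥ 1, the union bound is uninformative here; it does NOT by itself certify existence.

37·p = 1 ≈ 1.000; existence NOT certified by the union bound.


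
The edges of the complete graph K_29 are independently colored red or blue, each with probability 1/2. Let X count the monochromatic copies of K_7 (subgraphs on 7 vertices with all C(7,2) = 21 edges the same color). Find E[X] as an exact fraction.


Let X = Σ_S X_S over the C(29, 7) = 1560780 subsets S of size 7, where X_S = 1 if the K_7 on S is monochromatic.
For a fixed S, the K_7 on S has C(7, 2) = 21 edges. P[all 21 edges red] = (1/2)^21, and likewise for blue, so P[monochromatic] = 2·(1/2)^21 = 2^{1 − 21} = 1/1048576.
Summing: E[X] = C(29, 7) · 2^{1 − 21} = 1560780 · 1/1048576 = 390195/262144.
Numerically: E[X] ≈ 1.488476.

E[X] = C(29,7)·2^(1−C(7,2)) = 390195/262144 ≈ 1.488476.


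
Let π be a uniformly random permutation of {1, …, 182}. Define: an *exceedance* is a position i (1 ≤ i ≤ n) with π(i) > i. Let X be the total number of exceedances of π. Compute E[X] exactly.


Write X = Σ_{i=1}^{182} X_i, where X_i = 1_{π(i) > i}.
For each fixed i, π(i) is uniform over {1, …, 182} (marginal of a uniform permutation), so P[π(i) > i] = (n − i)/n. Summing: Σ_{i=1}^{182} (n − i)/n = (0 + 1 + … + 181)/182 = 182(182 − 1)/(2·182) = (182 − 1)/2.
Hence E[X] = Σ_{i=1}^{182} (182 − i)/182 = 181/2 ≈ 90.50000.

E[X] = 181/2 = 90.50000.


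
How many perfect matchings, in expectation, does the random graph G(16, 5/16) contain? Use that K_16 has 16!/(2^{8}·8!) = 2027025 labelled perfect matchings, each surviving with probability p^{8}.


K_16 has 16!/(2^{8}·8!) = 2027025 labelled perfect matchings.
For each such perfect matching H, let X_H = 1 if all 8 edges of H are present in G. Then P[X_H = 1] = p^{8} = (5/16)^{8} = 390625/4294967296.
By linearity: E[X] = Σ_H E[X_H] = 2027025 · p^{8} = 2027025 · 390625/4294967296 = 791806640625/4294967296.
Numerically: E[X] ≈ 184.

E[X] = 2027025 · (5/16)^{8} = 791806640625/4294967296 ≈ 184.


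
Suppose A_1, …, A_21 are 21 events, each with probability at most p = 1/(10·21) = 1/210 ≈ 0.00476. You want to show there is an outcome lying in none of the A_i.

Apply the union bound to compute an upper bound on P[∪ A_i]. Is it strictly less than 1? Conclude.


Union bound: P[∪_{i=1}^{21} A_i] ≤ Σ_i P[A_i] ≤ 21·p = 21·(1/210) = 1/10.
Numerically: 1/10 ≈ 0.10000.
Is 1/10 < 1? YES.
Since P[∪ A_i] ≤ 1/10 < 1, the complement has P[∩ A_i^c] ≥ 1 − 1/10 = 9/10 > 0, so some outcome avoids every A_i.

21·p = 1/10 ≈ 0.10000; existence CERTIFIED by the union bound.


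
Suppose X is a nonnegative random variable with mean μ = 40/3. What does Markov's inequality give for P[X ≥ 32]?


μ = E[X] = 40/3, a = 32.
Markov: P[X ≥ 32] ≤ μ/a = (40/3)/32 = 5/12.
Numerically: ≈ 0.416667.
(Since a = 32 > μ = 13.333333, the bound 5/12 is < 1 and informative.)

P[X ≥ 32] ≤ 5/12 ≈ 0.416667.


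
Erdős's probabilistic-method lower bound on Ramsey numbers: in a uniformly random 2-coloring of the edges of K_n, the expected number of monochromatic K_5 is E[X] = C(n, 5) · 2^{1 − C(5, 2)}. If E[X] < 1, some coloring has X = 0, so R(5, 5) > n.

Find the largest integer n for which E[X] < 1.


We need C(n, 5) · 2^{1 − 10} < 1, i.e. C(n, 5) < 2^{10 − 1} = 512.
Check values of n near the boundary:
  n = 10: C(10, 5) = 252; 252 < 512? YES
  n = 11: C(11, 5) = 462; 462 < 512? YES
  n = 12: C(12, 5) = 792; 792 < 512? NO
  n = 13: C(13, 5) = 1287; 1287 < 512? NO
  n = 14: C(14, 5) = 2002; 2002 < 512? NO
The largest n with C(n, 5) < 512 is n = 11 (where E[X] = 231/256 ≈ 0.90234). Hence R(5, 5) > 11, i.e. R(5, 5) ≥ 12.

Largest n = 11; hence R(5, 5) > 11.


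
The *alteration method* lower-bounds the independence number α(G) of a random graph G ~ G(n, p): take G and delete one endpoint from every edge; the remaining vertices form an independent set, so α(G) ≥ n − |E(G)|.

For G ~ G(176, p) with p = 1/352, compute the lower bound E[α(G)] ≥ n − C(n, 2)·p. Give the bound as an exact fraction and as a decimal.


E[|E(G)|] = C(176, 2)·p = 15400 · (1/352) = 175/4.
E[α(G)] ≥ n − E[|E(G)|] = 176 − 175/4 = 529/4.
Numerically: ≈ 132.2500.
(This is only a lower bound; the true E[α(G)] may be larger.)

E[α(G)] ≥ 529/4 ≈ 132.2500.


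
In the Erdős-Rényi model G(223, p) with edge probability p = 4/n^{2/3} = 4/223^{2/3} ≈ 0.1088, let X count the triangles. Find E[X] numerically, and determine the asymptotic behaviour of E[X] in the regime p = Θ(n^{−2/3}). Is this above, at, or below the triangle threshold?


Number of potential triangles: C(223, 3) = 1823471.
Each occurs with probability p³ ≈ (0.1088)³ ≈ 1.286975e-03.
By linearity: E[X] = C(223, 3)·p³ ≈ 1823471 · 1.286975e-03 ≈ 2346.7623.
Since α = 2/3 < 1, p = c/n^{2/3} ≫ 1/n is above the triangle threshold p ~ 1/n. Asymptotically E[X] ~ (c³/6)·n^{3(1−α)} = (4³/6)·n^{1} → ∞; triangles are abundant w.h.p.

E[X] ≈ 2346.7623; in regime p = Θ(1/n^{2/3}) E[X] diverges (above the triangle threshold p ~ 1/n).


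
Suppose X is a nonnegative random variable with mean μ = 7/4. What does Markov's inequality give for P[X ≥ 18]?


μ = E[X] = 7/4, a = 18.
Markov: P[X ≥ 18] ≤ μ/a = (7/4)/18 = 7/72.
Numerically: ≈ 0.0972.
(Since a = 18 > μ = 1.7500, the bound 7/72 is < 1 and informative.)

P[X ≥ 18] ≤ 7/72 ≈ 0.0972.


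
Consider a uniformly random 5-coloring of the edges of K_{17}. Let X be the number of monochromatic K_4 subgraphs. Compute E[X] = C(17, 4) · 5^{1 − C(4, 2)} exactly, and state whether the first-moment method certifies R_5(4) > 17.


E[X] = C(17, 4) · 5^{1 − 6} = 2380 · 5^{−5} = 2380/3125.
As a reduced fraction: E[X] = 476/625 ≈ 0.7616.
Is E[X] < 1? YES.
Since E[X] < 1, there exists a 5-coloring of K_{17} with no monochromatic K_4; hence R_5(4) > 17.

E[X] = 476/625 ≈ 0.7616; E[X] < 1, so R_5(4) > 17.


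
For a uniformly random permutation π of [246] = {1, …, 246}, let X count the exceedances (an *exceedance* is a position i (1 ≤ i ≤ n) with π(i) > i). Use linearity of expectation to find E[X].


Write X = Σ_{i=1}^{246} X_i, where X_i = 1_{π(i) > i}.
For each fixed i, π(i) is uniform over {1, …, 246} (marginal of a uniform permutation), so P[π(i) > i] = (n − i)/n. Summing: Σ_{i=1}^{246} (n − i)/n = (0 + 1 + … + 245)/246 = 246(246 − 1)/(2·246) = (246 − 1)/2.
Hence E[X] = Σ_{i=1}^{246} (246 − i)/246 = 245/2 ≈ 122.5000.

E[X] = 245/2 = 122.5000.


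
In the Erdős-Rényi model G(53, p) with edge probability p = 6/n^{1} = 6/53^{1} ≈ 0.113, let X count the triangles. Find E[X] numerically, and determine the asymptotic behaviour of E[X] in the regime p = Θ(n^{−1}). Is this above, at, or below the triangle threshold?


Number of potential triangles: C(53, 3) = 23426.
Each occurs with probability p³ ≈ (0.113)³ ≈ 1.45086e-03.
By linearity: E[X] = C(53, 3)·p³ ≈ 23426 · 1.45086e-03 ≈ 33.988.
Here α = 1, so p = 6/n is exactly at the triangle threshold p ~ 1/n. Asymptotically E[X] → c³/6 = 6³/6 = 36 ≈ 36.000, a bounded constant. In this regime the triangle count is asymptotically Poisson(c³/6).

E[X] ≈ 33.988; in regime p = Θ(1/n^{1}) E[X] stays bounded (at the triangle threshold p ~ 1/n).


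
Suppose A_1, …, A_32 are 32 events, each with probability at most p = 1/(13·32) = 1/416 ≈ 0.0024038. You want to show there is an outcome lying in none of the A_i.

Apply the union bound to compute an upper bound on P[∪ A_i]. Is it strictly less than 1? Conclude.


Union bound: P[∪_{i=1}^{32} A_i] ≤ Σ_i P[A_i] ≤ 32·p = 32·(1/416) = 1/13.
Numerically: 1/13 ≈ 0.0769231.
Is 1/13 < 1? YES.
Since P[∪ A_i] ≤ 1/13 < 1, the complement has P[∩ A_i^c] ≥ 1 − 1/13 = 12/13 > 0, so some outcome avoids every A_i.

32·p = 1/13 ≈ 0.0769231; existence CERTIFIED by the union bound.


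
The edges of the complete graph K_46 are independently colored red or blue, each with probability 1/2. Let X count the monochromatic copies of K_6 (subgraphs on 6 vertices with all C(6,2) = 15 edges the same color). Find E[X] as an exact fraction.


Let X = Σ_S X_S over the C(46, 6) = 9366819 subsets S of size 6, where X_S = 1 if the K_6 on S is monochromatic.
For a fixed S, the K_6 on S has C(6, 2) = 15 edges. P[all 15 edges red] = (1/2)^15, and likewise for blue, so P[monochromatic] = 2·(1/2)^15 = 2^{1 − 15} = 1/16384.
By linearity of expectation: E[X] = C(46, 6) · 2^{1 − 15} = 9366819 · 1/16384 = 9366819/16384.
Numerically: E[X] ≈ 571.705261.

E[X] = C(46,6)·2^(1−C(6,2)) = 9366819/16384 ≈ 571.705261.


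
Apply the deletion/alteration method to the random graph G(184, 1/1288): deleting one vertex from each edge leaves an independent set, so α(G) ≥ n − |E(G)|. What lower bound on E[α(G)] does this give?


E[|E(G)|] = C(184, 2)·p = 16836 · (1/1288) = 183/14.
E[α(G)] ≥ n − E[|E(G)|] = 184 − 183/14 = 2393/14.
Numerically: ≈ 170.929.
(This is only a lower bound; the true E[α(G)] may be larger.)

E[α(G)] ≥ 2393/14 ≈ 170.929.


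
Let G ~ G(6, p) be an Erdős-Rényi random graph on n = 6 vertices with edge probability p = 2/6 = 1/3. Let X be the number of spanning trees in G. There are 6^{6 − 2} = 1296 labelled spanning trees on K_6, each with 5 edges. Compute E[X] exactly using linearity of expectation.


K_6 has 6^{6 − 2} = 1296 labelled spanning trees.
For each such spanning tree H, let X_H = 1 if all 5 edges of H are present in G. Then P[X_H = 1] = p^{5} = (1/3)^{5} = 1/243.
By linearity: E[X] = Σ_H E[X_H] = 1296 · p^{5} = 1296 · 1/243 = 16/3.
Numerically: E[X] ≈ 5.333.

E[X] = 1296 · (1/3)^{5} = 16/3 ≈ 5.333.


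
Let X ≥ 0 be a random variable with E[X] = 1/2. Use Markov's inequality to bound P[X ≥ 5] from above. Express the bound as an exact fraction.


μ = E[X] = 1/2, a = 5.
Markov: P[X ≥ 5] ≤ μ/a = (1/2)/5 = 1/10.
Numerically: ≈ 0.100000.
(Since a = 5 > μ = 0.500000, the bound 1/10 is < 1 and informative.)

P[X ≥ 5] ≤ 1/10 ≈ 0.100000.


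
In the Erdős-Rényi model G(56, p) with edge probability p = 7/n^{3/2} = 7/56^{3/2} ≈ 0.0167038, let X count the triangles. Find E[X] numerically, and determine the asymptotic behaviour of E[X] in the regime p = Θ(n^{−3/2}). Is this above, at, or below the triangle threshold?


Number of potential triangles: C(56, 3) = 27720.
Each occurs with probability p³ ≈ (0.0167038)³ ≈ 4.66066619e-06.
By linearity: E[X] = C(56, 3)·p³ ≈ 27720 · 4.66066619e-06 ≈ 0.129194.
Since α = 3/2 > 1, p = c/n^{3/2} = o(1/n) is below the triangle threshold p ~ 1/n. Asymptotically E[X] ~ (c³/6)·n^{3(1−α)} = (7³/6)·n^{-1.5} → 0, so by Markov's inequality G has no triangles w.h.p.

E[X] ≈ 0.129194; in regime p = Θ(1/n^{3/2}) E[X] tends to 0 (below the triangle threshold p ~ 1/n).


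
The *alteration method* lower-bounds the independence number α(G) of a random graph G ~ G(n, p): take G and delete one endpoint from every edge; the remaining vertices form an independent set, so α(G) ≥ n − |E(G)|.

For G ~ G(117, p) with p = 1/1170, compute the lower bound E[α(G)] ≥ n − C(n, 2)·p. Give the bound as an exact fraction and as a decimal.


E[|E(G)|] = C(117, 2)·p = 6786 · (1/1170) = 29/5.
E[α(G)] ≥ n − E[|E(G)|] = 117 − 29/5 = 556/5.
Numerically: ≈ 111.200000.
(This is only a lower bound; the true E[α(G)] may be larger.)

E[α(G)] ≥ 556/5 ≈ 111.200000.


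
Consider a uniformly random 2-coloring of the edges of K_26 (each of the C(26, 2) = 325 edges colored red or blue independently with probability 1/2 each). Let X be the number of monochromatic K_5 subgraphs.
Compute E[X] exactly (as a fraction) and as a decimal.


Let X = Σ_S X_S over the C(26, 5) = 65780 subsets S of size 5, where X_S = 1 if the K_5 on S is monochromatic.
For a fixed S, the K_5 on S has C(5, 2) = 10 edges. P[all 10 edges red] = (1/2)^10, and likewise for blue, so P[monochromatic] = 2·(1/2)^10 = 2^{1 − 10} = 1/512.
Summing: E[X] = C(26, 5) · 2^{1 − 10} = 65780 · 1/512 = 16445/128.
Numerically: E[X] ≈ 128.477.

E[X] = C(26,5)·2^(1−C(5,2)) = 16445/128 ≈ 128.477.


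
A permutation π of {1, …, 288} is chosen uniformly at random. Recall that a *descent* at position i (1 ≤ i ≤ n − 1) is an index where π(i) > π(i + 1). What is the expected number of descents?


Write X = Σ X_I over i = 1, …, 287, with X_I the indicator of one descent.
There are 287 indicators.
For each fixed i, the pair (π(i), π(i+1)) is a uniformly random ordered pair of distinct values from {1, …, 288}; by symmetry P[π(i) > π(i+1)] = 1/2.
By linearity: E[X] = 287 · (1/2) = (288 − 1) · (1/2) = 287/2 ≈ 143.50000.

E[X] = 287/2 = 143.50000.


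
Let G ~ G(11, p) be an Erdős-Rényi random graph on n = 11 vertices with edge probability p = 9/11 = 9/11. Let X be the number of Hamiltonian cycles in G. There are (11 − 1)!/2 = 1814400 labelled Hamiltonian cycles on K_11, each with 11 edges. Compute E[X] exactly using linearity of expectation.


K_11 has (11 − 1)!/2 = 1814400 labelled Hamiltonian cycles.
For each such Hamiltonian cycle H, let X_H = 1 if all 11 edges of H are present in G. Then P[X_H = 1] = p^{11} = (9/11)^{11} = 31381059609/285311670611.
By linearity: E[X] = Σ_H E[X_H] = 1814400 · p^{11} = 1814400 · 31381059609/285311670611 = 56937794554569600/285311670611.
Numerically: E[X] ≈ 1.996e+05.

E[X] = 1814400 · (9/11)^{11} = 56937794554569600/285311670611 ≈ 1.996e+05.


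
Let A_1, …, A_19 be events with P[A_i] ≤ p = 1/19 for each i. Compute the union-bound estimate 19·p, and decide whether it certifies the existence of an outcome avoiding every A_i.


Union bound: P[∪_{i=1}^{19} A_i] ≤ Σ_i P[A_i] ≤ 19·p = 19·(1/19) = 1.
Numerically: 1 ≈ 1.000.
Is 1 < 1? NO.
Since the bound 1 is ≥ 1, the union bound is uninformative here; it does NOT by itself certify existence.

19·p = 1 ≈ 1.000; existence NOT certified by the union bound.


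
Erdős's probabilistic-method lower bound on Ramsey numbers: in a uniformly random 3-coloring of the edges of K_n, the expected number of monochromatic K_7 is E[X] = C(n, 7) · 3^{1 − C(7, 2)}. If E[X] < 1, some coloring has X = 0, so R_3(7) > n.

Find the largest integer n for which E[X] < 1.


We need C(n, 7) · 3^{1 − 21} < 1, i.e. C(n, 7) < 3^{21 − 1} = 3486784401.
Check values of n near the boundary:
  n = 79: C(79, 7) = 2898753715; 2898753715 < 3486784401? YES
  n = 80: C(80, 7) = 3176716400; 3176716400 < 3486784401? YES
  n = 81: C(81, 7) = 3477216600; 3477216600 < 3486784401? YES
  n = 82: C(82, 7) = 3801756816; 3801756816 < 3486784401? NO
  n = 83: C(83, 7) = 4151918628; 4151918628 < 3486784401? NO
  n = 84: C(84, 7) = 4529365776; 4529365776 < 3486784401? NO
The largest n with C(n, 7) < 3486784401 is n = 81 (where E[X] = 42928600/43046721 ≈ 0.9973). Hence R_3(7) > 81, i.e. R_3(7) ≥ 82.

Largest n = 81; hence R_3(7) > 81.
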